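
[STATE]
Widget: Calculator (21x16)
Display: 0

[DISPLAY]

                    0
┌───┬───┬───┬───┐    
│ 7 │ 8 │ 9 │ ÷ │    
├───┼───┼───┼───┤    
│ 4 │ 5 │ 6 │ × │    
├───┼───┼───┼───┤    
│ 1 │ 2 │ 3 │ - │    
├───┼───┼───┼───┤    
│ 0 │ . │ = │ + │    
├───┼───┼───┼───┤    
│ C │ MC│ MR│ M+│    
└───┴───┴───┴───┘    
                     
                     
                     
                     


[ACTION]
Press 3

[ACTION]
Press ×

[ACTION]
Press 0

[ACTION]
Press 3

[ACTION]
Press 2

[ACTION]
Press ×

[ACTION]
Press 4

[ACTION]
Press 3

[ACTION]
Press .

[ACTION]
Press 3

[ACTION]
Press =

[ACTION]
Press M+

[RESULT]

               4156.8
┌───┬───┬───┬───┐    
│ 7 │ 8 │ 9 │ ÷ │    
├───┼───┼───┼───┤    
│ 4 │ 5 │ 6 │ × │    
├───┼───┼───┼───┤    
│ 1 │ 2 │ 3 │ - │    
├───┼───┼───┼───┤    
│ 0 │ . │ = │ + │    
├───┼───┼───┼───┤    
│ C │ MC│ MR│ M+│    
└───┴───┴───┴───┘    
                     
                     
                     
                     


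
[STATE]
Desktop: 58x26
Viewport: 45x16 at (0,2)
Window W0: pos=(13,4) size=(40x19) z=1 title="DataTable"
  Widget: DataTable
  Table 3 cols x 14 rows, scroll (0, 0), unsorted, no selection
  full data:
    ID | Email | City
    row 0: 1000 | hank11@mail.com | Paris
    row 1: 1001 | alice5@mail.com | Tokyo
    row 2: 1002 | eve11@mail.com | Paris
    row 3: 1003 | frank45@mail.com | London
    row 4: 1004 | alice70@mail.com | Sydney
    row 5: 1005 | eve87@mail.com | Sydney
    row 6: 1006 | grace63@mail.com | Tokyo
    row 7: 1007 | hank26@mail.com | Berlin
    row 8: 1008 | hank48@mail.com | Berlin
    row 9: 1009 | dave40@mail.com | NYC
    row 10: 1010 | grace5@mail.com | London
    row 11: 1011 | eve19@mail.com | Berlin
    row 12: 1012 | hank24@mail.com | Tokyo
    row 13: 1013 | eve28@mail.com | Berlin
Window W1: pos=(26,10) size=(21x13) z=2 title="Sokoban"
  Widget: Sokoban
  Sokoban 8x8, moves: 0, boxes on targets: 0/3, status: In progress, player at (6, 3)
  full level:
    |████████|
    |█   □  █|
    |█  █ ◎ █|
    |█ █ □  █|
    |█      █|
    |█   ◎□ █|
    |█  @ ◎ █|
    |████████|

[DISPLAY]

                                             
                                             
             ┏━━━━━━━━━━━━━━━━━━━━━━━━━━━━━━━
             ┃ DataTable                     
             ┠───────────────────────────────
             ┃ID  │Email           │City     
             ┃────┼────────────────┼──────   
             ┃1000│hank11@mail.com │Paris    
             ┃1001│alice5@┏━━━━━━━━━━━━━━━━━━
             ┃1002│eve11@m┃ Sokoban          
             ┃1003│frank45┠──────────────────
             ┃1004│alice70┃████████          
             ┃1005│eve87@m┃█   □  █          
             ┃1006│grace63┃█  █ ◎ █          
             ┃1007│hank26@┃█ █ □  █          
             ┃1008│hank48@┃█      █          


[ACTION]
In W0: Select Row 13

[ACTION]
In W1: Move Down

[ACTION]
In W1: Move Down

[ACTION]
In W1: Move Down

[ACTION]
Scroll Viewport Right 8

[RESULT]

                                             
                                             
     ┏━━━━━━━━━━━━━━━━━━━━━━━━━━━━━━━━━━━━━━┓
     ┃ DataTable                            ┃
     ┠──────────────────────────────────────┨
     ┃ID  │Email           │City            ┃
     ┃────┼────────────────┼──────          ┃
     ┃1000│hank11@mail.com │Paris           ┃
     ┃1001│alice5@┏━━━━━━━━━━━━━━━━━━━┓     ┃
     ┃1002│eve11@m┃ Sokoban           ┃     ┃
     ┃1003│frank45┠───────────────────┨     ┃
     ┃1004│alice70┃████████           ┃     ┃
     ┃1005│eve87@m┃█   □  █           ┃     ┃
     ┃1006│grace63┃█  █ ◎ █           ┃     ┃
     ┃1007│hank26@┃█ █ □  █           ┃     ┃
     ┃1008│hank48@┃█      █           ┃     ┃


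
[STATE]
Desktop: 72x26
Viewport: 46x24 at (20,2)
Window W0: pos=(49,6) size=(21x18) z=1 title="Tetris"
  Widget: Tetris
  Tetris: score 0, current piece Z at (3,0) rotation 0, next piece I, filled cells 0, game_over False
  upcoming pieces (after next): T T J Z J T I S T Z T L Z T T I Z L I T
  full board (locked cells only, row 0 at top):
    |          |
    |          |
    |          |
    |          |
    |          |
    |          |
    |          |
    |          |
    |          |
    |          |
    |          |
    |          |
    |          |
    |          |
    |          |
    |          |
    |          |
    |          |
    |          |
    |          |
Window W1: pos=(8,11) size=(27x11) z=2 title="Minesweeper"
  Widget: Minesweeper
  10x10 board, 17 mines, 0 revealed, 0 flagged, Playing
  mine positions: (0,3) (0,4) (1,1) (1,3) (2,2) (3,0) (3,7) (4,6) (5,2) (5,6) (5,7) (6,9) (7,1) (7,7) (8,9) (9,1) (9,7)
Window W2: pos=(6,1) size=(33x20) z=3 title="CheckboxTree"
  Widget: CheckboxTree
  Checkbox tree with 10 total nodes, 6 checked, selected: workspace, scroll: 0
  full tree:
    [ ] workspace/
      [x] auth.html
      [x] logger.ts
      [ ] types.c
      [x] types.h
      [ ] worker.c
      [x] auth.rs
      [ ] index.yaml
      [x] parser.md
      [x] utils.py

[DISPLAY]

                  ┃                           
──────────────────┨                           
e/                ┃                           
tml               ┃                           
.ts               ┃          ┏━━━━━━━━━━━━━━━━
c                 ┃          ┃ Tetris         
h                 ┃          ┠────────────────
.c                ┃          ┃          │Next:
s                 ┃          ┃          │████ 
yaml              ┃          ┃          │     
.md               ┃          ┃          │     
py                ┃          ┃          │     
                  ┃          ┃          │     
                  ┃          ┃          │Score
                  ┃          ┃          │0    
                  ┃          ┃          │     
                  ┃          ┃          │     
                  ┃          ┃          │     
━━━━━━━━━━━━━━━━━━┛          ┃          │     
━━━━━━━━━━━━━━┛              ┃          │     
                             ┃          │     
                             ┗━━━━━━━━━━━━━━━━
                                              
                                              


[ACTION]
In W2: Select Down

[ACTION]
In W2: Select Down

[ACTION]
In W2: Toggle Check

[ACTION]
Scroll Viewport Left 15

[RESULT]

 ┃ CheckboxTree                  ┃            
 ┠───────────────────────────────┨            
 ┃ [-] workspace/                ┃            
 ┃   [x] auth.html               ┃            
 ┃>  [ ] logger.ts               ┃          ┏━
 ┃   [ ] types.c                 ┃          ┃ 
 ┃   [x] types.h                 ┃          ┠─
 ┃   [ ] worker.c                ┃          ┃ 
 ┃   [x] auth.rs                 ┃          ┃ 
 ┃   [ ] index.yaml              ┃          ┃ 
 ┃   [x] parser.md               ┃          ┃ 
 ┃   [x] utils.py                ┃          ┃ 
 ┃                               ┃          ┃ 
 ┃                               ┃          ┃ 
 ┃                               ┃          ┃ 
 ┃                               ┃          ┃ 
 ┃                               ┃          ┃ 
 ┃                               ┃          ┃ 
 ┗━━━━━━━━━━━━━━━━━━━━━━━━━━━━━━━┛          ┃ 
   ┗━━━━━━━━━━━━━━━━━━━━━━━━━┛              ┃ 
                                            ┃ 
                                            ┗━
                                              
                                              


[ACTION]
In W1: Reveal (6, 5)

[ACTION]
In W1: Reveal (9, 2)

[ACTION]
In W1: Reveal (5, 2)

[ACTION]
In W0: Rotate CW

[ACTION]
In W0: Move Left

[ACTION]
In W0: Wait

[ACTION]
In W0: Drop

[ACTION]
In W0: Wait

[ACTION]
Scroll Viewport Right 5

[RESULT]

eckboxTree                  ┃                 
────────────────────────────┨                 
] workspace/                ┃                 
[x] auth.html               ┃                 
[ ] logger.ts               ┃          ┏━━━━━━
[ ] types.c                 ┃          ┃ Tetri
[x] types.h                 ┃          ┠──────
[ ] worker.c                ┃          ┃      
[x] auth.rs                 ┃          ┃      
[ ] index.yaml              ┃          ┃      
[x] parser.md               ┃          ┃      
[x] utils.py                ┃          ┃      
                            ┃          ┃      
                            ┃          ┃      
                            ┃          ┃      
                            ┃          ┃      
                            ┃          ┃      
                            ┃          ┃      
━━━━━━━━━━━━━━━━━━━━━━━━━━━━┛          ┃      
━━━━━━━━━━━━━━━━━━━━━━━━┛              ┃      
                                       ┃      
                                       ┗━━━━━━
                                              
                                              


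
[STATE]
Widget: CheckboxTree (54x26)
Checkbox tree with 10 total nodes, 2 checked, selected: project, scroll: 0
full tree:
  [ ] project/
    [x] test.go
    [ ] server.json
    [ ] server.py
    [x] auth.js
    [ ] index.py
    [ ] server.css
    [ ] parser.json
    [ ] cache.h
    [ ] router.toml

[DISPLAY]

>[-] project/                                         
   [x] test.go                                        
   [ ] server.json                                    
   [ ] server.py                                      
   [x] auth.js                                        
   [ ] index.py                                       
   [ ] server.css                                     
   [ ] parser.json                                    
   [ ] cache.h                                        
   [ ] router.toml                                    
                                                      
                                                      
                                                      
                                                      
                                                      
                                                      
                                                      
                                                      
                                                      
                                                      
                                                      
                                                      
                                                      
                                                      
                                                      
                                                      


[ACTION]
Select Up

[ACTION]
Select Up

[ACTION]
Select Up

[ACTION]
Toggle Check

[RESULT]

>[x] project/                                         
   [x] test.go                                        
   [x] server.json                                    
   [x] server.py                                      
   [x] auth.js                                        
   [x] index.py                                       
   [x] server.css                                     
   [x] parser.json                                    
   [x] cache.h                                        
   [x] router.toml                                    
                                                      
                                                      
                                                      
                                                      
                                                      
                                                      
                                                      
                                                      
                                                      
                                                      
                                                      
                                                      
                                                      
                                                      
                                                      
                                                      


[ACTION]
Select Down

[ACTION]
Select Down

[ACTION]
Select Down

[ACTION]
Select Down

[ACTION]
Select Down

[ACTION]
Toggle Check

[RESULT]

 [-] project/                                         
   [x] test.go                                        
   [x] server.json                                    
   [x] server.py                                      
   [x] auth.js                                        
>  [ ] index.py                                       
   [x] server.css                                     
   [x] parser.json                                    
   [x] cache.h                                        
   [x] router.toml                                    
                                                      
                                                      
                                                      
                                                      
                                                      
                                                      
                                                      
                                                      
                                                      
                                                      
                                                      
                                                      
                                                      
                                                      
                                                      
                                                      


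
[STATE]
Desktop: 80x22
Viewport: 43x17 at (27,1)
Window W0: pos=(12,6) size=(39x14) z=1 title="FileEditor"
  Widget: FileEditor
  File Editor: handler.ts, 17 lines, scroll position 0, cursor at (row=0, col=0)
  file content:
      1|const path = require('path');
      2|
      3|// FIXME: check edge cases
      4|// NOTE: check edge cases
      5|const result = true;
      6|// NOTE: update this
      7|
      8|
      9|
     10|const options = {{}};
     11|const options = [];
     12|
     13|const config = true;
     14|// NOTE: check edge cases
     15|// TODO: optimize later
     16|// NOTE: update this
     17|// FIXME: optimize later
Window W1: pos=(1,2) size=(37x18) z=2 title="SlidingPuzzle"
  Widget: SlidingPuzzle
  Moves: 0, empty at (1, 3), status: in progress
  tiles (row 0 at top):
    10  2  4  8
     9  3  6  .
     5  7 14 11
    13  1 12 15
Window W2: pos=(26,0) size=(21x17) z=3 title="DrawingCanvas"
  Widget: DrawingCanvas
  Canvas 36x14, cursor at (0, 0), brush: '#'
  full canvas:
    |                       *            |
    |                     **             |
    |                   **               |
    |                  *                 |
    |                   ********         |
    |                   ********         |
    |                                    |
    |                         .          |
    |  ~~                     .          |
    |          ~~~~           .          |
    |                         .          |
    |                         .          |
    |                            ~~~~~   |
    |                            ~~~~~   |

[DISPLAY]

 DrawingCanvas     ┃                       
───────────────────┨                       
+                  ┃                       
                   ┃                       
                   ┃                       
                  *┃━━━┓                   
                   ┃   ┃                   
                   ┃───┨                   
                   ┃  ▲┃                   
                   ┃  █┃                   
  ~~               ┃  ░┃                   
          ~~~~     ┃  ░┃                   
                   ┃  ░┃                   
                   ┃  ░┃                   
                   ┃  ░┃                   
━━━━━━━━━━━━━━━━━━━┛  ░┃                   
          ┃           ░┃                   


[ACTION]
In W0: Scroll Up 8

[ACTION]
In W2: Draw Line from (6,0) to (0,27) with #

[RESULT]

 DrawingCanvas     ┃                       
───────────────────┨                       
+                  ┃                       
                   ┃                       
                ###┃                       
            ####  *┃━━━┓                   
       #####       ┃   ┃                   
   ####            ┃───┨                   
###                ┃  ▲┃                   
                   ┃  █┃                   
  ~~               ┃  ░┃                   
          ~~~~     ┃  ░┃                   
                   ┃  ░┃                   
                   ┃  ░┃                   
                   ┃  ░┃                   
━━━━━━━━━━━━━━━━━━━┛  ░┃                   
          ┃           ░┃                   


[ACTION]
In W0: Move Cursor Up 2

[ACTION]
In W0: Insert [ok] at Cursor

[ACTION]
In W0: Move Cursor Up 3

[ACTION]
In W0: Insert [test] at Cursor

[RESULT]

 DrawingCanvas     ┃                       
───────────────────┨                       
+                  ┃                       
                   ┃                       
                ###┃                       
            ####  *┃━━━┓                   
       #####       ┃   ┃                   
   ####            ┃───┨                   
###                ┃; ▲┃                   
                   ┃  █┃                   
  ~~               ┃  ░┃                   
          ~~~~     ┃  ░┃                   
                   ┃  ░┃                   
                   ┃  ░┃                   
                   ┃  ░┃                   
━━━━━━━━━━━━━━━━━━━┛  ░┃                   
          ┃           ░┃                   


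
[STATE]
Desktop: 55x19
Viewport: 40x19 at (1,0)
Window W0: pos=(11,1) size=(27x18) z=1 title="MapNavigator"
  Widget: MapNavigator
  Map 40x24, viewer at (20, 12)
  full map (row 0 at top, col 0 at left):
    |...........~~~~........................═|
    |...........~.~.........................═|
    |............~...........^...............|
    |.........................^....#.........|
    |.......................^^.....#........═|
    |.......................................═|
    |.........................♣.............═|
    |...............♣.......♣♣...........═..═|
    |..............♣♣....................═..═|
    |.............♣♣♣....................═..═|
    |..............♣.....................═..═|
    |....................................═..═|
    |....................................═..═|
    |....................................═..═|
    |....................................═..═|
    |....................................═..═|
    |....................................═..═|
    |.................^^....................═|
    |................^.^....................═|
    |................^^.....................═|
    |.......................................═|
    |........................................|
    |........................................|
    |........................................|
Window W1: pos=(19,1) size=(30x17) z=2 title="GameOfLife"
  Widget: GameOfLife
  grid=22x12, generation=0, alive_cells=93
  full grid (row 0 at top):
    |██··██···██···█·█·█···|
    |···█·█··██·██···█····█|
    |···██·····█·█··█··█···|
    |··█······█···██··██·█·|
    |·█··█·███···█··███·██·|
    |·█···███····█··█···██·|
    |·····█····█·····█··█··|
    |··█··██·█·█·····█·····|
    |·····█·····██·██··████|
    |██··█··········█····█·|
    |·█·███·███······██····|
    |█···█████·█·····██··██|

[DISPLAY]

                                        
          ┏━━━━━━━┏━━━━━━━━━━━━━━━━━━━━━
          ┃ MapNav┃ GameOfLife          
          ┠───────┠─────────────────────
          ┃.......┃Gen: 0               
          ┃.......┃██··██···██···█·█·█··
          ┃.......┃···█·█··██·██···█····
          ┃......♣┃···██·····█·█··█··█··
          ┃.....♣♣┃··█······█···██··██·█
          ┃......♣┃·█··█·███···█··███·██
          ┃.......┃·█···███····█··█···██
          ┃.......┃·····█····█·····█··█·
          ┃.......┃··█··██·█·█·····█····
          ┃.......┃·····█·····██·██··███
          ┃.......┃██··█··········█····█
          ┃.......┃·█·███·███······██···
          ┃.......┃█···█████·█·····██··█
          ┃.......┗━━━━━━━━━━━━━━━━━━━━━
          ┗━━━━━━━━━━━━━━━━━━━━━━━━━┛   


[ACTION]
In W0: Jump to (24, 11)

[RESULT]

                                        
          ┏━━━━━━━┏━━━━━━━━━━━━━━━━━━━━━
          ┃ MapNav┃ GameOfLife          
          ┠───────┠─────────────────────
          ┃.......┃Gen: 0               
          ┃.......┃██··██···██···█·█·█··
          ┃.......┃···█·█··██·██···█····
          ┃...♣...┃···██·····█·█··█··█··
          ┃..♣♣...┃··█······█···██··██·█
          ┃.♣♣♣...┃·█··█·███···█··███·██
          ┃..♣....┃·█···███····█··█···██
          ┃.......┃·····█····█·····█··█·
          ┃.......┃··█··██·█·█·····█····
          ┃.......┃·····█·····██·██··███
          ┃.......┃██··█··········█····█
          ┃.......┃·█·███·███······██···
          ┃.......┃█···█████·█·····██··█
          ┃.....^^┗━━━━━━━━━━━━━━━━━━━━━
          ┗━━━━━━━━━━━━━━━━━━━━━━━━━┛   


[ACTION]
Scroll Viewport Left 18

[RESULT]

                                        
           ┏━━━━━━━┏━━━━━━━━━━━━━━━━━━━━
           ┃ MapNav┃ GameOfLife         
           ┠───────┠────────────────────
           ┃.......┃Gen: 0              
           ┃.......┃██··██···██···█·█·█·
           ┃.......┃···█·█··██·██···█···
           ┃...♣...┃···██·····█·█··█··█·
           ┃..♣♣...┃··█······█···██··██·
           ┃.♣♣♣...┃·█··█·███···█··███·█
           ┃..♣....┃·█···███····█··█···█
           ┃.......┃·····█····█·····█··█
           ┃.......┃··█··██·█·█·····█···
           ┃.......┃·····█·····██·██··██
           ┃.......┃██··█··········█····
           ┃.......┃·█·███·███······██··
           ┃.......┃█···█████·█·····██··
           ┃.....^^┗━━━━━━━━━━━━━━━━━━━━
           ┗━━━━━━━━━━━━━━━━━━━━━━━━━┛  


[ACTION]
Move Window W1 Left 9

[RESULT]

                                        
          ┏━━━━━━━━━━━━━━━━━━━━━━━━━━━━┓
          ┃ GameOfLife                 ┃
          ┠────────────────────────────┨
          ┃Gen: 0                      ┃
          ┃██··██···██···█·█·█···      ┃
          ┃···█·█··██·██···█····█      ┃
          ┃···██·····█·█··█··█···      ┃
          ┃··█······█···██··██·█·      ┃
          ┃·█··█·███···█··███·██·      ┃
          ┃·█···███····█··█···██·      ┃
          ┃·····█····█·····█··█··      ┃
          ┃··█··██·█·█·····█·····      ┃
          ┃·····█·····██·██··████      ┃
          ┃██··█··········█····█·      ┃
          ┃·█·███·███······██····      ┃
          ┃█···█████·█·····██··██      ┃
          ┗━━━━━━━━━━━━━━━━━━━━━━━━━━━━┛
           ┗━━━━━━━━━━━━━━━━━━━━━━━━━┛  


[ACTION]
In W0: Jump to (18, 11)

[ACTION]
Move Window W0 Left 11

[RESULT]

                                        
┏━━━━━━━━━┏━━━━━━━━━━━━━━━━━━━━━━━━━━━━┓
┃ MapNavig┃ GameOfLife                 ┃
┠─────────┠────────────────────────────┨
┃.........┃Gen: 0                      ┃
┃.........┃██··██···██···█·█·█···      ┃
┃.........┃···█·█··██·██···█····█      ┃
┃.........┃···██·····█·█··█··█···      ┃
┃........♣┃··█······█···██··██·█·      ┃
┃.......♣♣┃·█··█·███···█··███·██·      ┃
┃........♣┃·█···███····█··█···██·      ┃
┃.........┃·····█····█·····█··█··      ┃
┃.........┃··█··██·█·█·····█·····      ┃
┃.........┃·····█·····██·██··████      ┃
┃.........┃██··█··········█····█·      ┃
┃.........┃·█·███·███······██····      ┃
┃.........┃█···█████·█·····██··██      ┃
┃.........┗━━━━━━━━━━━━━━━━━━━━━━━━━━━━┛
┗━━━━━━━━━━━━━━━━━━━━━━━━━┛             


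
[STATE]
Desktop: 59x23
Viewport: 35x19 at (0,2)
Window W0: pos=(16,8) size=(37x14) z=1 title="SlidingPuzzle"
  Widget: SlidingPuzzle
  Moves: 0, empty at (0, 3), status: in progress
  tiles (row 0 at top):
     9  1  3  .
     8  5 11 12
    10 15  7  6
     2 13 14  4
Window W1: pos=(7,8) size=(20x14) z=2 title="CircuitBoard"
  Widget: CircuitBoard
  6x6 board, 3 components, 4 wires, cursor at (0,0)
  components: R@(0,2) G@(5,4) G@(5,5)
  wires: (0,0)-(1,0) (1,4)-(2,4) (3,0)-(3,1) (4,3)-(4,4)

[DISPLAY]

                                   
                                   
                                   
                                   
                                   
                                   
       ┏━━━━━━━━━━━━━━━━━━┓━━━━━━━━
       ┃ CircuitBoard     ┃zzle    
       ┠──────────────────┨────────
       ┃   0 1 2 3 4 5    ┃┬────┬──
       ┃0  [.]      R     ┃│  3 │  
       ┃    │             ┃┼────┼──
       ┃1   ·             ┃│ 11 │ 1
       ┃                  ┃┼────┼──
       ┃2                 ┃│  7 │  
       ┃                  ┃┼────┼──
       ┃3   · ─ ·         ┃│ 14 │  
       ┃                  ┃┴────┴──
       ┃4               · ┃        


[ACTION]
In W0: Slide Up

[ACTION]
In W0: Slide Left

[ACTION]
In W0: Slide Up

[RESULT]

                                   
                                   
                                   
                                   
                                   
                                   
       ┏━━━━━━━━━━━━━━━━━━┓━━━━━━━━
       ┃ CircuitBoard     ┃zzle    
       ┠──────────────────┨────────
       ┃   0 1 2 3 4 5    ┃┬────┬──
       ┃0  [.]      R     ┃│  3 │ 1
       ┃    │             ┃┼────┼──
       ┃1   ·             ┃│ 11 │  
       ┃                  ┃┼────┼──
       ┃2                 ┃│  7 │  
       ┃                  ┃┼────┼──
       ┃3   · ─ ·         ┃│ 14 │  
       ┃                  ┃┴────┴──
       ┃4               · ┃        


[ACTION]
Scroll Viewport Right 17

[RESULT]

                                   
                                   
                                   
                                   
                                   
                                   
━━━━━━━━━┓━━━━━━━━━━━━━━━━━━━━━━━━━
oard     ┃zzle                     
─────────┨─────────────────────────
3 4 5    ┃┬────┬────┐              
   R     ┃│  3 │ 12 │              
         ┃┼────┼────┤              
         ┃│ 11 │  6 │              
         ┃┼────┼────┤              
         ┃│  7 │    │              
         ┃┼────┼────┤              
         ┃│ 14 │  4 │              
         ┃┴────┴────┘              
       · ┃                         


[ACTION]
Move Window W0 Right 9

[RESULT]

                                   
                                   
                                   
                                   
                                   
                                   
━━━━━━━━━┓━━━━━━━━━━━━━━━━━━━━━━━━━
oard     ┃dingPuzzle               
─────────┨─────────────────────────
3 4 5    ┃─┬────┬────┬────┐        
   R     ┃ │  1 │  3 │ 12 │        
         ┃─┼────┼────┼────┤        
         ┃ │  5 │ 11 │  6 │        
         ┃─┼────┼────┼────┤        
         ┃ │ 15 │  7 │    │        
         ┃─┼────┼────┼────┤        
         ┃ │ 13 │ 14 │  4 │        
         ┃─┴────┴────┴────┘        
       · ┃s: 2                     


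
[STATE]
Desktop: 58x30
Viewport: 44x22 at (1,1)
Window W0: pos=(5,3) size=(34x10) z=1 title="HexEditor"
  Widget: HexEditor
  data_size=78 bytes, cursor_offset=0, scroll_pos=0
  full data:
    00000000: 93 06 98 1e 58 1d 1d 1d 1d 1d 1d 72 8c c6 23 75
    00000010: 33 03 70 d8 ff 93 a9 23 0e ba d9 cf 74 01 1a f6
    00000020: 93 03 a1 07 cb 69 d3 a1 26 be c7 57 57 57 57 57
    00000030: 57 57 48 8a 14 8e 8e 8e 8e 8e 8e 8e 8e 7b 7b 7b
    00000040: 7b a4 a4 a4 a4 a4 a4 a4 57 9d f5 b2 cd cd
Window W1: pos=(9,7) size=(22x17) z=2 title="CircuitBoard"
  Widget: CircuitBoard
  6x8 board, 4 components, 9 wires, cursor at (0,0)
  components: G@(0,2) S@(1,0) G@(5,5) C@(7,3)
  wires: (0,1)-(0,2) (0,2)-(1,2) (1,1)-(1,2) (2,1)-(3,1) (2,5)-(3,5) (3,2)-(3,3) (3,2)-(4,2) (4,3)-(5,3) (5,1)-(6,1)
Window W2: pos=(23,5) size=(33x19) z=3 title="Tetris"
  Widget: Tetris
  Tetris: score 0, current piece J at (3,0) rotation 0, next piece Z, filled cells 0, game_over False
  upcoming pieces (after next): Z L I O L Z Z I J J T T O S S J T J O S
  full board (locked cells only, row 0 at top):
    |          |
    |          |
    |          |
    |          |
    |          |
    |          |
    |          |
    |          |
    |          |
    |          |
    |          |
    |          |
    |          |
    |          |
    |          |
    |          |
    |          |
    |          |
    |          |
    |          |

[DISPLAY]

                                            
                                            
    ┏━━━━━━━━━━━━━━━━━━━━━━━━━━━━━━━━┓      
    ┃ HexEditor                      ┃      
    ┠─────────────────┏━━━━━━━━━━━━━━━━━━━━━
    ┃00000000  93 06 9┃ Tetris              
    ┃000┏━━━━━━━━━━━━━┠─────────────────────
    ┃000┃ CircuitBoard┃          │Next:     
    ┃000┠─────────────┃          │▓▓        
    ┃000┃   0 1 2 3 4 ┃          │ ▓▓       
    ┃   ┃0  [.]  · ─ G┃          │          
    ┗━━━┃            │┃          │          
        ┃1   S   · ─ ·┃          │          
        ┃             ┃          │Score:    
        ┃2       ·    ┃          │0         
        ┃        │    ┃          │          
        ┃3       ·   ·┃          │          
        ┃            │┃          │          
        ┃4           ·┃          │          
        ┃             ┃          │          
        ┃5       ·    ┃          │          
        ┃        │    ┃          │          


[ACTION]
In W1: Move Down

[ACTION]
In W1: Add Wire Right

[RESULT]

                                            
                                            
    ┏━━━━━━━━━━━━━━━━━━━━━━━━━━━━━━━━┓      
    ┃ HexEditor                      ┃      
    ┠─────────────────┏━━━━━━━━━━━━━━━━━━━━━
    ┃00000000  93 06 9┃ Tetris              
    ┃000┏━━━━━━━━━━━━━┠─────────────────────
    ┃000┃ CircuitBoard┃          │Next:     
    ┃000┠─────────────┃          │▓▓        
    ┃000┃   0 1 2 3 4 ┃          │ ▓▓       
    ┃   ┃0       · ─ G┃          │          
    ┗━━━┃            │┃          │          
        ┃1  [S]─ · ─ ·┃          │          
        ┃             ┃          │Score:    
        ┃2       ·    ┃          │0         
        ┃        │    ┃          │          
        ┃3       ·   ·┃          │          
        ┃            │┃          │          
        ┃4           ·┃          │          
        ┃             ┃          │          
        ┃5       ·    ┃          │          
        ┃        │    ┃          │          


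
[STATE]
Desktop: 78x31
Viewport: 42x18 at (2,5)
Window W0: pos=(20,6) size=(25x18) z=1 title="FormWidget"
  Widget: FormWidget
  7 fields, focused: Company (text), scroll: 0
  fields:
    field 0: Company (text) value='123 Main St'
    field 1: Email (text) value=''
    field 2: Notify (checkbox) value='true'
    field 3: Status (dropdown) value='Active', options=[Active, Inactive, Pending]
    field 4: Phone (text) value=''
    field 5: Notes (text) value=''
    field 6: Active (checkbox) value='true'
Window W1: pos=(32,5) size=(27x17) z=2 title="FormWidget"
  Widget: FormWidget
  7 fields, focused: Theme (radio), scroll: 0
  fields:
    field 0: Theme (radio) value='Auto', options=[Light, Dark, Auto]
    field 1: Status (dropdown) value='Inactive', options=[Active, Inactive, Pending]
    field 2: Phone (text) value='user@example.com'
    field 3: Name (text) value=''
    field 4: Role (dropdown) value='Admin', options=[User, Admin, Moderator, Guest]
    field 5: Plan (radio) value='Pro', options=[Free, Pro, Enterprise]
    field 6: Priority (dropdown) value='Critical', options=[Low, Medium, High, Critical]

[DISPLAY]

                              ┏━━━━━━━━━━━
                  ┏━━━━━━━━━━━┃ FormWidget
                  ┃ FormWidget┠───────────
                  ┠───────────┃> Theme:   
                  ┃> Company: ┃  Status:  
                  ┃  Email:   ┃  Phone:   
                  ┃  Notify:  ┃  Name:    
                  ┃  Status:  ┃  Role:    
                  ┃  Phone:   ┃  Plan:    
                  ┃  Notes:   ┃  Priority:
                  ┃  Active:  ┃           
                  ┃           ┃           
                  ┃           ┃           
                  ┃           ┃           
                  ┃           ┃           
                  ┃           ┃           
                  ┃           ┗━━━━━━━━━━━
                  ┃                       


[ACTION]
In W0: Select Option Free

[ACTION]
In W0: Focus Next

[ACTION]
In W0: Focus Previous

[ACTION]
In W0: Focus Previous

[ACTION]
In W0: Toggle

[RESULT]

                              ┏━━━━━━━━━━━
                  ┏━━━━━━━━━━━┃ FormWidget
                  ┃ FormWidget┠───────────
                  ┠───────────┃> Theme:   
                  ┃  Company: ┃  Status:  
                  ┃  Email:   ┃  Phone:   
                  ┃  Notify:  ┃  Name:    
                  ┃  Status:  ┃  Role:    
                  ┃  Phone:   ┃  Plan:    
                  ┃  Notes:   ┃  Priority:
                  ┃> Active:  ┃           
                  ┃           ┃           
                  ┃           ┃           
                  ┃           ┃           
                  ┃           ┃           
                  ┃           ┃           
                  ┃           ┗━━━━━━━━━━━
                  ┃                       
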